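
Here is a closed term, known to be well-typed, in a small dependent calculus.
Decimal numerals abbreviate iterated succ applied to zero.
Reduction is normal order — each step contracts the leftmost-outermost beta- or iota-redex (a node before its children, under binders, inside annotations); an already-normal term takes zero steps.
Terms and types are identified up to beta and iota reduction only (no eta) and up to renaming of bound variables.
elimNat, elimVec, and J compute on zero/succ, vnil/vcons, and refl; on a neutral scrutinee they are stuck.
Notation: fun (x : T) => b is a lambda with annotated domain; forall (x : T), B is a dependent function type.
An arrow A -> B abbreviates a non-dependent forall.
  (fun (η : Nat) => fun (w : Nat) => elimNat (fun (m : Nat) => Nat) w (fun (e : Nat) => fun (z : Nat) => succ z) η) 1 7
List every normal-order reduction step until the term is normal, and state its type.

normal-order reduction:
  (fun (η : Nat) => fun (w : Nat) => elimNat (fun (m : Nat) => Nat) w (fun (e : Nat) => fun (z : Nat) => succ z) η) 1 7
  ~> (fun (η : Nat) => elimNat (fun (w : Nat) => Nat) η (fun (m : Nat) => fun (e : Nat) => succ e) 1) 7
  ~> elimNat (fun (η : Nat) => Nat) 7 (fun (w : Nat) => fun (m : Nat) => succ m) 1
  ~> (fun (η : Nat) => fun (w : Nat) => succ w) 0 (elimNat (fun (m : Nat) => Nat) 7 (fun (e : Nat) => fun (z : Nat) => succ z) 0)
  ~> (fun (η : Nat) => succ η) (elimNat (fun (w : Nat) => Nat) 7 (fun (m : Nat) => fun (e : Nat) => succ e) 0)
  ~> succ (elimNat (fun (η : Nat) => Nat) 7 (fun (w : Nat) => fun (m : Nat) => succ m) 0)
  ~> 8
type:
  Nat


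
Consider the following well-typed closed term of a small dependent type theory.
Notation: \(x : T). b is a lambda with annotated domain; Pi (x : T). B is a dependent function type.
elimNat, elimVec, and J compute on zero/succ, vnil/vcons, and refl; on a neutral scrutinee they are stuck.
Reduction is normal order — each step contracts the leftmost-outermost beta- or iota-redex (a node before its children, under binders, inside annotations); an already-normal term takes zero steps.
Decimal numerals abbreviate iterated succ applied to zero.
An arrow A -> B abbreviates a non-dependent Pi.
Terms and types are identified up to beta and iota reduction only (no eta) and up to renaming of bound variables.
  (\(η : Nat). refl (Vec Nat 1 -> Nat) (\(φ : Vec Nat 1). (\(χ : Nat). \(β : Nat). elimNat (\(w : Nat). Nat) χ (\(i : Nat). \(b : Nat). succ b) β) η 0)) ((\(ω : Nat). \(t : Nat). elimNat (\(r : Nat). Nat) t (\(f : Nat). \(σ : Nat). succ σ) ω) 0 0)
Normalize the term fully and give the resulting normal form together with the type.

reduced normal form:
  refl (Vec Nat 1 -> Nat) (\(η : Vec Nat 1). 0)
the term's type:
  Eq (Vec Nat 1 -> Nat) (\(η : Vec Nat 1). 0) (\(φ : Vec Nat 1). 0)
observation: the term reaches its normal form after 7 normal-order steps.


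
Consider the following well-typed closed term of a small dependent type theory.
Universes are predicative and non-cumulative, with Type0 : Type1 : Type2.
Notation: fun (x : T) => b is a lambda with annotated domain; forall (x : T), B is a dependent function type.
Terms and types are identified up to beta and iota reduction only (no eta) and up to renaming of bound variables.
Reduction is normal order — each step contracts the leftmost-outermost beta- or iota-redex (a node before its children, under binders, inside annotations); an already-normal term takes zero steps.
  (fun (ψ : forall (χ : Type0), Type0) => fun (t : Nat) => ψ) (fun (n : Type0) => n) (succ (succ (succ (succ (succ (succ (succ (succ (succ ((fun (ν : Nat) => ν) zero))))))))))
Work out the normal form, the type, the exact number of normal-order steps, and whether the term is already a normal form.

normal form:
  fun (ψ : Type0) => ψ
inferred type:
  forall (ψ : Type0), Type0
normal-order step count: 2
already normal: no
first redex: a beta-redex


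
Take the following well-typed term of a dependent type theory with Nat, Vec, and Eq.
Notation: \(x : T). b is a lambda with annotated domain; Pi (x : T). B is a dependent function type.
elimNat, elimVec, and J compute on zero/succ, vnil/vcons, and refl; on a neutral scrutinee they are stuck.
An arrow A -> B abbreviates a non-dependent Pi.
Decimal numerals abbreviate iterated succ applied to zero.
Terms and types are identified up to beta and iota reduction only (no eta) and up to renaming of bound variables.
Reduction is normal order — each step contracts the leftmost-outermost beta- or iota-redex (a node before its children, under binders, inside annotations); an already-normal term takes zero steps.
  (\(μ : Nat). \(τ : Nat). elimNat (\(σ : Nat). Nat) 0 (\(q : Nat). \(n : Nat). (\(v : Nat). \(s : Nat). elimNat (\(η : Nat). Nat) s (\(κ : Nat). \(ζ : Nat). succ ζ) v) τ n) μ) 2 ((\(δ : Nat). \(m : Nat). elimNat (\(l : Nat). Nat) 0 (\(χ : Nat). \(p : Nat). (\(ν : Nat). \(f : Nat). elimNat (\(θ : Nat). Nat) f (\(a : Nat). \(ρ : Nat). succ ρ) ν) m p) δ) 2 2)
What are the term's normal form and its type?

normal form:
  8
type:
  Nat
observation: contracting a beta-redex first, the term normalizes in 93 steps.


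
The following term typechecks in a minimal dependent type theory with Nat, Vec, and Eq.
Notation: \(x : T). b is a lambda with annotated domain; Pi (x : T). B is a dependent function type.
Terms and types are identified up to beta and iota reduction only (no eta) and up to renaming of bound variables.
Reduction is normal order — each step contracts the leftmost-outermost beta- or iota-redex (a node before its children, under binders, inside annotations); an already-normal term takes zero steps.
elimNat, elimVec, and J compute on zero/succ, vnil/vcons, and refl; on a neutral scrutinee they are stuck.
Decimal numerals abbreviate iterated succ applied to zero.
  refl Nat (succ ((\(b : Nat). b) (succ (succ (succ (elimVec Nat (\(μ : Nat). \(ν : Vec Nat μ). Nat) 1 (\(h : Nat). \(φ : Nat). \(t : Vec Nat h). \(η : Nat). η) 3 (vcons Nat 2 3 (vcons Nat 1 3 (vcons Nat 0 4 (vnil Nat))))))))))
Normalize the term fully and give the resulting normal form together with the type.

reduced normal form:
  refl Nat 5
type:
  Eq Nat 5 5


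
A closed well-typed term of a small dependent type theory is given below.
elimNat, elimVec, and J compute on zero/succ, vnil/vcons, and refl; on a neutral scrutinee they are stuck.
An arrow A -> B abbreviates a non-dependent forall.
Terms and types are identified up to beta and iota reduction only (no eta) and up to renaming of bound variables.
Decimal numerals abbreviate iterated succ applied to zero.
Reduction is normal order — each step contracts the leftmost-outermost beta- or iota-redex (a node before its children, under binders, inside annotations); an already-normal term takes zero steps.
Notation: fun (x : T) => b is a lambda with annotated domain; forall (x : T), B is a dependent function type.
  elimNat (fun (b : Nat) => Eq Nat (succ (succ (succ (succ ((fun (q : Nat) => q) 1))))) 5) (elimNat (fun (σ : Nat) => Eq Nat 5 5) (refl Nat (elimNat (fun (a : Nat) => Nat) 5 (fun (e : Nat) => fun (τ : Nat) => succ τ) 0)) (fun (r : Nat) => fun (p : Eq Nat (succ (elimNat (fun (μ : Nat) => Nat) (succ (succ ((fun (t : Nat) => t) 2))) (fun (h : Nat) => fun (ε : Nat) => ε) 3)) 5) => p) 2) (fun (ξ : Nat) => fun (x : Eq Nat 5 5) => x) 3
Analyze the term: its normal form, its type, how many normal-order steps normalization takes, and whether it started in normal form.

normal form:
  refl Nat 5
type:
  Eq Nat 5 5
steps to reach normal form (normal order): 18
already normal: no
first contracted redex: an elimNat iota-redex


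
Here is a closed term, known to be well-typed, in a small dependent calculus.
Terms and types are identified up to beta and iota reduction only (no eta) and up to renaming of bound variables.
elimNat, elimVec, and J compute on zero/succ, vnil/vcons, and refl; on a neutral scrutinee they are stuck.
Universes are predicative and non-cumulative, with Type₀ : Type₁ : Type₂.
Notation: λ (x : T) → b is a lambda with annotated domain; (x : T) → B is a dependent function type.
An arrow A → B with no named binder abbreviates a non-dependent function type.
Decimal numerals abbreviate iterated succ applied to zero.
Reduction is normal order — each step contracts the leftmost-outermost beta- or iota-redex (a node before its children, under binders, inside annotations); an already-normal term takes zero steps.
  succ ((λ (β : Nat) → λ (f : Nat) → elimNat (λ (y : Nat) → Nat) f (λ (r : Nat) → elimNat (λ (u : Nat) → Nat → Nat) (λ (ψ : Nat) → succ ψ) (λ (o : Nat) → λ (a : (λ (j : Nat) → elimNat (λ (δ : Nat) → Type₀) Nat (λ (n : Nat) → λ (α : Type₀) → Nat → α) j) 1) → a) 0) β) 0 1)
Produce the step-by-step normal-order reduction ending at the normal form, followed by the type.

reduction (normal order):
  succ ((λ (β : Nat) → λ (f : Nat) → elimNat (λ (y : Nat) → Nat) f (λ (r : Nat) → elimNat (λ (u : Nat) → Nat → Nat) (λ (ψ : Nat) → succ ψ) (λ (o : Nat) → λ (a : (λ (j : Nat) → elimNat (λ (δ : Nat) → Type₀) Nat (λ (n : Nat) → λ (α : Type₀) → Nat → α) j) 1) → a) 0) β) 0 1)
  ~> succ ((λ (β : Nat) → elimNat (λ (f : Nat) → Nat) β (λ (y : Nat) → elimNat (λ (r : Nat) → Nat → Nat) (λ (u : Nat) → succ u) (λ (ψ : Nat) → λ (o : (λ (a : Nat) → elimNat (λ (j : Nat) → Type₀) Nat (λ (δ : Nat) → λ (n : Type₀) → Nat → n) a) 1) → o) 0) 0) 1)
  ~> succ (elimNat (λ (β : Nat) → Nat) 1 (λ (f : Nat) → elimNat (λ (y : Nat) → Nat → Nat) (λ (r : Nat) → succ r) (λ (u : Nat) → λ (ψ : (λ (o : Nat) → elimNat (λ (a : Nat) → Type₀) Nat (λ (j : Nat) → λ (δ : Type₀) → Nat → δ) o) 1) → ψ) 0) 0)
  ~> 2
inferred type:
  Nat


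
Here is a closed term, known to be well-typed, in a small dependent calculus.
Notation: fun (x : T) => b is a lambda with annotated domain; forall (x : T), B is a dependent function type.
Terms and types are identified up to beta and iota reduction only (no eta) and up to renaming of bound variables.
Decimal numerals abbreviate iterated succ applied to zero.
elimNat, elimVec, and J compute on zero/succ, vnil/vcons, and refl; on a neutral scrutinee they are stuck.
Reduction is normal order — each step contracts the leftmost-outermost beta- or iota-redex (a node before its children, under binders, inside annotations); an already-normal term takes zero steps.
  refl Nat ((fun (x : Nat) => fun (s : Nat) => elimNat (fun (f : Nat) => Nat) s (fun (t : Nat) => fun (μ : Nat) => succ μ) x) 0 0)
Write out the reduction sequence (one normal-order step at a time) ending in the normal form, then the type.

normal-order reduction sequence:
  refl Nat ((fun (x : Nat) => fun (s : Nat) => elimNat (fun (f : Nat) => Nat) s (fun (t : Nat) => fun (μ : Nat) => succ μ) x) 0 0)
  ~> refl Nat ((fun (x : Nat) => elimNat (fun (s : Nat) => Nat) x (fun (f : Nat) => fun (t : Nat) => succ t) 0) 0)
  ~> refl Nat (elimNat (fun (x : Nat) => Nat) 0 (fun (s : Nat) => fun (f : Nat) => succ f) 0)
  ~> refl Nat 0
inferred type:
  Eq Nat 0 0


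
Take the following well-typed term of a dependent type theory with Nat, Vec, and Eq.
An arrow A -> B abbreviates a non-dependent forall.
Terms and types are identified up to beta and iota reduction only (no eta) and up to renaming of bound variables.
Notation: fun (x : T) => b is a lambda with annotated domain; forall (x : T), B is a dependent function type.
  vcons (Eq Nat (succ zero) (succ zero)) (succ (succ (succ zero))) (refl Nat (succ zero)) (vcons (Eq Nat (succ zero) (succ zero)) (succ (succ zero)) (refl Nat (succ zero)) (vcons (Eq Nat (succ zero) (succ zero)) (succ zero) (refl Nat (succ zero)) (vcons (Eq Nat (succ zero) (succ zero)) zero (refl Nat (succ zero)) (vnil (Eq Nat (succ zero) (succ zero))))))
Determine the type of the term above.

type:
  Vec (Eq Nat (succ zero) (succ zero)) (succ (succ (succ (succ zero))))


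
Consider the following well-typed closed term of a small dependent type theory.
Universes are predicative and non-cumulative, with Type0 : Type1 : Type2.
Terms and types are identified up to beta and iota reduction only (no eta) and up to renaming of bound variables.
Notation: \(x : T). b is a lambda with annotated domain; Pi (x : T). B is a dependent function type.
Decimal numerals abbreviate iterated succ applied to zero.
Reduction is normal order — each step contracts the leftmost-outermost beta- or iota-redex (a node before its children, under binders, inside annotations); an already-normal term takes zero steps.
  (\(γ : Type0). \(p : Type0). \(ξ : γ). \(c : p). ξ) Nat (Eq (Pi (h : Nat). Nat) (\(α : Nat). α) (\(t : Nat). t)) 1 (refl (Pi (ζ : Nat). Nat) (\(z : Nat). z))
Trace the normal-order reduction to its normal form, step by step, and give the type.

normal-order reduction:
  (\(γ : Type0). \(p : Type0). \(ξ : γ). \(c : p). ξ) Nat (Eq (Pi (h : Nat). Nat) (\(α : Nat). α) (\(t : Nat). t)) 1 (refl (Pi (ζ : Nat). Nat) (\(z : Nat). z))
  ~> (\(γ : Type0). \(p : Nat). \(ξ : γ). p) (Eq (Pi (c : Nat). Nat) (\(h : Nat). h) (\(α : Nat). α)) 1 (refl (Pi (t : Nat). Nat) (\(ζ : Nat). ζ))
  ~> (\(γ : Nat). \(p : Eq (Pi (ξ : Nat). Nat) (\(c : Nat). c) (\(h : Nat). h)). γ) 1 (refl (Pi (α : Nat). Nat) (\(t : Nat). t))
  ~> (\(γ : Eq (Pi (p : Nat). Nat) (\(ξ : Nat). ξ) (\(c : Nat). c)). 1) (refl (Pi (h : Nat). Nat) (\(α : Nat). α))
  ~> 1
type:
  Nat


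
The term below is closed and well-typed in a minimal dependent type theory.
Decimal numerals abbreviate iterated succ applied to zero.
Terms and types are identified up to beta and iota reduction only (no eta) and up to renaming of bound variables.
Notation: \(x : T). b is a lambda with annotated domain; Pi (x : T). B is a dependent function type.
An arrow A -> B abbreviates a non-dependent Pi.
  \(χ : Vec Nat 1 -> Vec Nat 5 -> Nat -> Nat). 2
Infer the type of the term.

inferred type:
  (Vec Nat 1 -> Vec Nat 5 -> Nat -> Nat) -> Nat


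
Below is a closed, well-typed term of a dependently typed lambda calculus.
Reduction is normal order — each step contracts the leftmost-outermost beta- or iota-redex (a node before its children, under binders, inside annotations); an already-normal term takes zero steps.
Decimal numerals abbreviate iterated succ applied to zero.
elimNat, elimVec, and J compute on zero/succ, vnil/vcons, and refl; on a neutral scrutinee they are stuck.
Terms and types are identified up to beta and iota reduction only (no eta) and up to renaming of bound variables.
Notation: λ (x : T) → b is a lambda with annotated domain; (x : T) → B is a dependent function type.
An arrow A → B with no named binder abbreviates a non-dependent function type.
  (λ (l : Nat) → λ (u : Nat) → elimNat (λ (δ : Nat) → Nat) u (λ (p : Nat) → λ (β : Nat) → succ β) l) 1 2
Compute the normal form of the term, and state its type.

resulting normal form:
  3
inferred type:
  Nat


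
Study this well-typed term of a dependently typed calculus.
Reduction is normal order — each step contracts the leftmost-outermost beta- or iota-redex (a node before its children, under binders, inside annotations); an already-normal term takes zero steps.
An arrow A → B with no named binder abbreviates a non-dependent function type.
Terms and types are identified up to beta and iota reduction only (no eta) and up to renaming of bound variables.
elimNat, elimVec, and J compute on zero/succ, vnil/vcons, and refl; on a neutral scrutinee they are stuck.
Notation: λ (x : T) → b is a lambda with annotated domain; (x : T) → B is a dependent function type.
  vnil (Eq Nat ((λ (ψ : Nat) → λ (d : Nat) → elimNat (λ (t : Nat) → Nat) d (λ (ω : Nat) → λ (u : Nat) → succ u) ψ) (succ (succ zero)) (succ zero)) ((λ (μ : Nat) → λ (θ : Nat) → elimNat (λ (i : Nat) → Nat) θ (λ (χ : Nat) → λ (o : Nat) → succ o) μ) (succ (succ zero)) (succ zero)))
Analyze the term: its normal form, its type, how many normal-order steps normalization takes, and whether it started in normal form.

reduced normal form:
  vnil (Eq Nat (succ (succ (succ zero))) (succ (succ (succ zero))))
type:
  Vec (Eq Nat (succ (succ (succ zero))) (succ (succ (succ zero)))) zero
steps to reach normal form (normal order): 18
started in normal form: no
first redex: a beta-redex


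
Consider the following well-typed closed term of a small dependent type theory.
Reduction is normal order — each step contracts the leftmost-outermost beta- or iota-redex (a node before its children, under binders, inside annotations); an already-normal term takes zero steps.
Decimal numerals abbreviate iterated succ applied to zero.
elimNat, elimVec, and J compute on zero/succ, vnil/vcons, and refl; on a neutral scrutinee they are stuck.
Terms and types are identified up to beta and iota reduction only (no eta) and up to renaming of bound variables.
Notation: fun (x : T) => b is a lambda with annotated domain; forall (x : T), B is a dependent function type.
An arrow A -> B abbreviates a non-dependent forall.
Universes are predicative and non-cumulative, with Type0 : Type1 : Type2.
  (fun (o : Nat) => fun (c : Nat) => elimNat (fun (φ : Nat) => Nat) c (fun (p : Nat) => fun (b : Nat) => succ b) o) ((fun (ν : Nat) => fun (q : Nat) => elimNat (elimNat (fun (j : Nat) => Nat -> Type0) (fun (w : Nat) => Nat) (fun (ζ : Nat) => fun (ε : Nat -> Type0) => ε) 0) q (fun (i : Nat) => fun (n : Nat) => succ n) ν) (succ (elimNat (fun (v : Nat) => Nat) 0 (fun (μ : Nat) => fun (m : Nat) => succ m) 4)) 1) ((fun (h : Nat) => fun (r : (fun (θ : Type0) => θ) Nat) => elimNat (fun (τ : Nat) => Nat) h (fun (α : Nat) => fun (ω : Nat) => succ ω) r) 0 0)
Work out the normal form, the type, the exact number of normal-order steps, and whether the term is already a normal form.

normal form:
  6
type:
  Nat
normal-order step count: 56
already normal: no
first redex: a beta-redex


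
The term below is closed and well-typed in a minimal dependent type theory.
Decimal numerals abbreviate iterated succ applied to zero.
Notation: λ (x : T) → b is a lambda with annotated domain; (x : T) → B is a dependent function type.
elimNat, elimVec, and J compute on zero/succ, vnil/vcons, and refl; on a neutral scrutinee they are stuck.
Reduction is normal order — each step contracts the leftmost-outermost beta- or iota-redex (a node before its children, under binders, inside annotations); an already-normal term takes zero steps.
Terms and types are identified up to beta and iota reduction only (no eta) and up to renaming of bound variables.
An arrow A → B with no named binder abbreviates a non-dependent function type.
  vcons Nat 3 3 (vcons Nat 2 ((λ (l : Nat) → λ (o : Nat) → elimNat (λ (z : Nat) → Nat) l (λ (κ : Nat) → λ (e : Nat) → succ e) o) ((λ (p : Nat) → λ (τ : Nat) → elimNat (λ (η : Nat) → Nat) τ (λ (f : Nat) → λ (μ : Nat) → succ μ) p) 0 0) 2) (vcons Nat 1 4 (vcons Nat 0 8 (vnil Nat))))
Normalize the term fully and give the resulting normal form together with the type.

resulting normal form:
  vcons Nat 3 3 (vcons Nat 2 2 (vcons Nat 1 4 (vcons Nat 0 8 (vnil Nat))))
inferred type:
  Vec Nat 4
observation: contracting a beta-redex first, the term normalizes in 12 steps.


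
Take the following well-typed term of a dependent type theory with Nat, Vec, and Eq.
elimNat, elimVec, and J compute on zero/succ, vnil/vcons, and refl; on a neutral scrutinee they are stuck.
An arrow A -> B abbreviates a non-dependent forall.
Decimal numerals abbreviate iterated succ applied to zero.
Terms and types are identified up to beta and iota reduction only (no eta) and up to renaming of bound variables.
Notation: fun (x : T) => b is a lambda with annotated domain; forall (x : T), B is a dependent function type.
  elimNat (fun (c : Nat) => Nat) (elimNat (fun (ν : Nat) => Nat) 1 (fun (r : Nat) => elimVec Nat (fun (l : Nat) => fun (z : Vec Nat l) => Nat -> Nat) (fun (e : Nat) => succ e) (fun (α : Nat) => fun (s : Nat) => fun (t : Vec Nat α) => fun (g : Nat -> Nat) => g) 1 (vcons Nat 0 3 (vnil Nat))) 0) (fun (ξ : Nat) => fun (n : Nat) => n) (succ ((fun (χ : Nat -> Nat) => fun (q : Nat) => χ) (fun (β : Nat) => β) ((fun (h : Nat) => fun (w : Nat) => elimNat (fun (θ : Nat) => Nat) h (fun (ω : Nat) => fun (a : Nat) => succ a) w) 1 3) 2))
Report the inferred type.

the term's type:
  Nat


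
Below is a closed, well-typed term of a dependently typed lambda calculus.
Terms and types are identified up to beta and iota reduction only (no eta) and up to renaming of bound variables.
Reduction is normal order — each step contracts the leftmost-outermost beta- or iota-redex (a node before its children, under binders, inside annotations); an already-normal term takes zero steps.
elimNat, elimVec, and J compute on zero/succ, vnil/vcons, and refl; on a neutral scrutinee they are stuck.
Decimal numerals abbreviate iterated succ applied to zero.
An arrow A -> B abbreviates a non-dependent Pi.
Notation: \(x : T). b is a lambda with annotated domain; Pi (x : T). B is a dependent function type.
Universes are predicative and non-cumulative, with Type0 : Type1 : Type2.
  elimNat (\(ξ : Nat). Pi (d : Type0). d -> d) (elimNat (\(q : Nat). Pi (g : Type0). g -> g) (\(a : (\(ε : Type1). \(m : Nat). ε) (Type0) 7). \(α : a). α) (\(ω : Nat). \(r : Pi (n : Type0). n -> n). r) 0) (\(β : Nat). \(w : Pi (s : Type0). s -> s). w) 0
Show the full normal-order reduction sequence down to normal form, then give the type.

reduction (normal order):
  elimNat (\(ξ : Nat). Pi (d : Type0). d -> d) (elimNat (\(q : Nat). Pi (g : Type0). g -> g) (\(a : (\(ε : Type1). \(m : Nat). ε) (Type0) 7). \(α : a). α) (\(ω : Nat). \(r : Pi (n : Type0). n -> n). r) 0) (\(β : Nat). \(w : Pi (s : Type0). s -> s). w) 0
  ~> elimNat (\(ξ : Nat). Pi (d : Type0). d -> d) (\(q : (\(g : Type1). \(a : Nat). g) (Type0) 7). \(ε : q). ε) (\(m : Nat). \(α : Pi (ω : Type0). ω -> ω). α) 0
  ~> \(ξ : (\(d : Type1). \(q : Nat). d) (Type0) 7). \(g : ξ). g
  ~> \(ξ : (\(d : Nat). Type0) 7). \(q : ξ). q
  ~> \(ξ : Type0). \(d : ξ). d
type:
  Pi (ξ : Type0). ξ -> ξ


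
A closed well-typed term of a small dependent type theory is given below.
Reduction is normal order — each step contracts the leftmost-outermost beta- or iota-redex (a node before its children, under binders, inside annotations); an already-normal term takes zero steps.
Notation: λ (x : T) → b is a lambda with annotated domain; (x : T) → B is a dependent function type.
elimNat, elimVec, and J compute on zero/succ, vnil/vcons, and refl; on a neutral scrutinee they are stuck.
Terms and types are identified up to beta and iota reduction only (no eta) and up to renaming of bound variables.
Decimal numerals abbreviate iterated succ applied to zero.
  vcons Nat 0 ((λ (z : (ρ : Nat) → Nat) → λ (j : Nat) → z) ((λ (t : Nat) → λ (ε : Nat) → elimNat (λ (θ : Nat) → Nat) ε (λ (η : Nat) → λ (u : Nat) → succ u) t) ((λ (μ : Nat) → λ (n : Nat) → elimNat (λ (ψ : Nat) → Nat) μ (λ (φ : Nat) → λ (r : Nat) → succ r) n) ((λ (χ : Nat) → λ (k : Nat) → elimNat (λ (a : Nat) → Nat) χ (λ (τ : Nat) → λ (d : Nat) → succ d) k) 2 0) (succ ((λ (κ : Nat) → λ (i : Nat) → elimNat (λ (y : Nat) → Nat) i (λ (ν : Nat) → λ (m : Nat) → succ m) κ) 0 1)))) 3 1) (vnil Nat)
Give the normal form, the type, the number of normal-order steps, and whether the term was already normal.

normal form:
  vcons Nat 0 5 (vnil Nat)
type:
  Vec Nat 1
steps to reach normal form (normal order): 32
started in normal form: no
first redex: a beta-redex


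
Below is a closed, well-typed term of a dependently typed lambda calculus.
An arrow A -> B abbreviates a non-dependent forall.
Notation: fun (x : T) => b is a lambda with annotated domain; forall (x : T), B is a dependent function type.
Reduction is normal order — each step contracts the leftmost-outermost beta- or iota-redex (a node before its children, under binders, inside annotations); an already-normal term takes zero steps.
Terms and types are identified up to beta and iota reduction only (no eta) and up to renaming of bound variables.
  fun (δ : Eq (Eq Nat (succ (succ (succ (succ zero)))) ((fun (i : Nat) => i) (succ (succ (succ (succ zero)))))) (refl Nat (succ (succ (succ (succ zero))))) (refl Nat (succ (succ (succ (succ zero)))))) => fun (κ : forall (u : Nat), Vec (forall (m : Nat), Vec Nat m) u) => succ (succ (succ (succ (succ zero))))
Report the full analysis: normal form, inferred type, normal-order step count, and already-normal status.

reduced normal form:
  fun (δ : Eq (Eq Nat (succ (succ (succ (succ zero)))) (succ (succ (succ (succ zero))))) (refl Nat (succ (succ (succ (succ zero))))) (refl Nat (succ (succ (succ (succ zero)))))) => fun (i : forall (κ : Nat), Vec (forall (u : Nat), Vec Nat u) κ) => succ (succ (succ (succ (succ zero))))
type:
  Eq (Eq Nat (succ (succ (succ (succ zero)))) (succ (succ (succ (succ zero))))) (refl Nat (succ (succ (succ (succ zero))))) (refl Nat (succ (succ (succ (succ zero))))) -> (forall (δ : Nat), Vec (forall (i : Nat), Vec Nat i) δ) -> Nat
reduction steps (normal order): 1
already normal: no
first contracted redex: a beta-redex


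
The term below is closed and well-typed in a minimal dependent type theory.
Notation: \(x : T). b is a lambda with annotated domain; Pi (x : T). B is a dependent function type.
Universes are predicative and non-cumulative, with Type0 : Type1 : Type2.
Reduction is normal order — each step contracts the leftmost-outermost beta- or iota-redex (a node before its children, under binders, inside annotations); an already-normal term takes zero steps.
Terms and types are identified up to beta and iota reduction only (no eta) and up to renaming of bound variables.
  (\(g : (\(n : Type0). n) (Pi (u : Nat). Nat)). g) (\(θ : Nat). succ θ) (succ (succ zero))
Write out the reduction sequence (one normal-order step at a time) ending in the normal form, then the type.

reduction (normal order):
  (\(g : (\(n : Type0). n) (Pi (u : Nat). Nat)). g) (\(θ : Nat). succ θ) (succ (succ zero))
  ~> (\(g : Nat). succ g) (succ (succ zero))
  ~> succ (succ (succ zero))
the term's type:
  Nat


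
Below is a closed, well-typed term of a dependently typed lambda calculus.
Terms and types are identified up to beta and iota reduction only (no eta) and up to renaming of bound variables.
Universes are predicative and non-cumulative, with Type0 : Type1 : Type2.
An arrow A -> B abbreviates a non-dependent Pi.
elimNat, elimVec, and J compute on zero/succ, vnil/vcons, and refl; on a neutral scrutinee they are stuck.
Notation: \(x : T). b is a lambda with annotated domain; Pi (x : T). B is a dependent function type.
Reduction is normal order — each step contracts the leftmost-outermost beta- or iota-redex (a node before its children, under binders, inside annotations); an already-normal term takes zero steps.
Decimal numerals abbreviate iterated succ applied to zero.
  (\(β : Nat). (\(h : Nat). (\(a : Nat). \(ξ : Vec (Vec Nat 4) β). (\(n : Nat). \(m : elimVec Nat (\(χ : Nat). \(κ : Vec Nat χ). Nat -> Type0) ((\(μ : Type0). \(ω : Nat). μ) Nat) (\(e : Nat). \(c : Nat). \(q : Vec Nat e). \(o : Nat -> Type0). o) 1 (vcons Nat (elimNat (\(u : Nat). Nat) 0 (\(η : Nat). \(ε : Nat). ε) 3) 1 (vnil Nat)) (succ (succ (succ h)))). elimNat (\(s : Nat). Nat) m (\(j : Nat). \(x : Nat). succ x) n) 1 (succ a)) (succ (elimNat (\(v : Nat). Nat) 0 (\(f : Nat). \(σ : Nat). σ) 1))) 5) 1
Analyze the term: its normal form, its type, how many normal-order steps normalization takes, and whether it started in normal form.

reduced normal form:
  \(β : Vec (Vec Nat 4) 1). 3
the term's type:
  Vec (Vec Nat 4) 1 -> Nat
steps to reach normal form (normal order): 13
started in normal form: no
first redex: a beta-redex


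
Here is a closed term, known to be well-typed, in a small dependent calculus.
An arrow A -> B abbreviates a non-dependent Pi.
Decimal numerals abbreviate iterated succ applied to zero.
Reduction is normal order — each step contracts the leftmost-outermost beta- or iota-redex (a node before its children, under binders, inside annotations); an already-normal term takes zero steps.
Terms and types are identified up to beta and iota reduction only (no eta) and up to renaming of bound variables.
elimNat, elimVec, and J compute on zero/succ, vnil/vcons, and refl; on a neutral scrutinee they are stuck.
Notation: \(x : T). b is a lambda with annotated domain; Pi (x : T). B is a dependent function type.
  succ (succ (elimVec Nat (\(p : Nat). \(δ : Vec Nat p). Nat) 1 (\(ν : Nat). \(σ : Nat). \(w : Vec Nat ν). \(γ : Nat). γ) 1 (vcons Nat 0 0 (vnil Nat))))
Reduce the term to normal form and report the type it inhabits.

resulting normal form:
  3
type:
  Nat
observation: 6 normal-order steps normalize the term, beginning with an elimVec iota-redex.


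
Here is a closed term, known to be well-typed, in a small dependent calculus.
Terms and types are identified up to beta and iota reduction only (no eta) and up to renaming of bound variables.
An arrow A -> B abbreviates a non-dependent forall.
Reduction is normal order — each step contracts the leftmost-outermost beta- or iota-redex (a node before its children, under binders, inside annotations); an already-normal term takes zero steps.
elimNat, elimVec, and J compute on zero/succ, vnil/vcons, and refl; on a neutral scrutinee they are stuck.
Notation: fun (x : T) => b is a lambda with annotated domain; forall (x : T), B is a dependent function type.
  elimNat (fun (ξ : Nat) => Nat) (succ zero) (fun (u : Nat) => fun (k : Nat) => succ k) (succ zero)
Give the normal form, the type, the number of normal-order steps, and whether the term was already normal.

reduced normal form:
  succ (succ zero)
type:
  Nat
normal-order step count: 4
started in normal form: no
first redex: an elimNat iota-redex


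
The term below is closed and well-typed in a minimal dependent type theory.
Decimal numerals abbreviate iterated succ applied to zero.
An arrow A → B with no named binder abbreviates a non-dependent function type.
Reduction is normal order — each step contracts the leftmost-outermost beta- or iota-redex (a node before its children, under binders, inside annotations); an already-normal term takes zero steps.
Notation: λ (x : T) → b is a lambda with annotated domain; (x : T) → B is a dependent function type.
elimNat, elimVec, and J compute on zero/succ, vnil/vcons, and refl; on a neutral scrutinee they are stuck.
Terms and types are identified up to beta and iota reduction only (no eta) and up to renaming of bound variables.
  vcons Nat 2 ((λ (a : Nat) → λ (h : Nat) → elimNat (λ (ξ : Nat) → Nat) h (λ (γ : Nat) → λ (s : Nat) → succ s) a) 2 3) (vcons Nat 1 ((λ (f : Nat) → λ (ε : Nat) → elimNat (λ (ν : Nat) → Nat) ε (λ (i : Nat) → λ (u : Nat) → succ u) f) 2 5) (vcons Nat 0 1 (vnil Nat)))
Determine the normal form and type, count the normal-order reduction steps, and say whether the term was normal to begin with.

resulting normal form:
  vcons Nat 2 5 (vcons Nat 1 7 (vcons Nat 0 1 (vnil Nat)))
the term's type:
  Vec Nat 3
steps to reach normal form (normal order): 18
already normal: no
first redex: a beta-redex


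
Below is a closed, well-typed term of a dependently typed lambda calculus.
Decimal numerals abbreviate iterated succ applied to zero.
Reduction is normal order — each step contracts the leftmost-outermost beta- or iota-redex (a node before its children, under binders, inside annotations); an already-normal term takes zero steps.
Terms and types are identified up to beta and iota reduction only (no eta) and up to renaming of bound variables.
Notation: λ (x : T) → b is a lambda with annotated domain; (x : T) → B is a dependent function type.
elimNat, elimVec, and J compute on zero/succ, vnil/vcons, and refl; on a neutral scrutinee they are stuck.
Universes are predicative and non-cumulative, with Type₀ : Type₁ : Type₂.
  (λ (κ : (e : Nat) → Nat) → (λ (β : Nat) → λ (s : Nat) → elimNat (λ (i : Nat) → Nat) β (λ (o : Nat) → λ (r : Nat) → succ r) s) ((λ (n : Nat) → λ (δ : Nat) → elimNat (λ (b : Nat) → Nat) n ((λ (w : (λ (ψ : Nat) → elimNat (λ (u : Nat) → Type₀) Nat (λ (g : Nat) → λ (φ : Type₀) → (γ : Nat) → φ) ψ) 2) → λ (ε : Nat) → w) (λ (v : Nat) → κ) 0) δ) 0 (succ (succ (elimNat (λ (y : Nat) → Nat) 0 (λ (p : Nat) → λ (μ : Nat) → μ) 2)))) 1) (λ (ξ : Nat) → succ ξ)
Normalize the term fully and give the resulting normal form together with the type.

resulting normal form:
  3
the term's type:
  Nat
observation: the leftmost-outermost redex is a beta-redex, and normalization takes 29 steps.


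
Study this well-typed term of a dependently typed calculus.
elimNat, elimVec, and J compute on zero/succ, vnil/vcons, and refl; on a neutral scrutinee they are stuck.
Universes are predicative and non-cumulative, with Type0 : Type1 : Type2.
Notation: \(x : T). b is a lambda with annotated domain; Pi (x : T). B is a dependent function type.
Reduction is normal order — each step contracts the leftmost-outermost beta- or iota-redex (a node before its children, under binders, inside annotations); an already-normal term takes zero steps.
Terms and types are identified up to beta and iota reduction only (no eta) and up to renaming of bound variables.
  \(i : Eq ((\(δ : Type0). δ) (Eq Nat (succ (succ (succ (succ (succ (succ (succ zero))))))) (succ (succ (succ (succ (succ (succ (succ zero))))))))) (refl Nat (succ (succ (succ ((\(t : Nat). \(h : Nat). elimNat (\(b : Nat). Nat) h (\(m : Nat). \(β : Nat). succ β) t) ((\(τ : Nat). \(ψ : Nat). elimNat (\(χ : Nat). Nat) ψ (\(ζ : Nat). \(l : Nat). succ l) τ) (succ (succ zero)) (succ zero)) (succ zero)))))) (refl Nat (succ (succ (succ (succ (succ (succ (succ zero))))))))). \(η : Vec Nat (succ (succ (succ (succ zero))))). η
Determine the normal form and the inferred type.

normal form:
  \(i : Eq (Eq Nat (succ (succ (succ (succ (succ (succ (succ zero))))))) (succ (succ (succ (succ (succ (succ (succ zero)))))))) (refl Nat (succ (succ (succ (succ (succ (succ (succ zero)))))))) (refl Nat (succ (succ (succ (succ (succ (succ (succ zero))))))))). \(δ : Vec Nat (succ (succ (succ (succ zero))))). δ
the term's type:
  Pi (i : Eq (Eq Nat (succ (succ (succ (succ (succ (succ (succ zero))))))) (succ (succ (succ (succ (succ (succ (succ zero)))))))) (refl Nat (succ (succ (succ (succ (succ (succ (succ zero)))))))) (refl Nat (succ (succ (succ (succ (succ (succ (succ zero))))))))). Pi (δ : Vec Nat (succ (succ (succ (succ zero))))). Vec Nat (succ (succ (succ (succ zero))))
observation: normalization takes exactly 22 steps under the normal-order strategy.


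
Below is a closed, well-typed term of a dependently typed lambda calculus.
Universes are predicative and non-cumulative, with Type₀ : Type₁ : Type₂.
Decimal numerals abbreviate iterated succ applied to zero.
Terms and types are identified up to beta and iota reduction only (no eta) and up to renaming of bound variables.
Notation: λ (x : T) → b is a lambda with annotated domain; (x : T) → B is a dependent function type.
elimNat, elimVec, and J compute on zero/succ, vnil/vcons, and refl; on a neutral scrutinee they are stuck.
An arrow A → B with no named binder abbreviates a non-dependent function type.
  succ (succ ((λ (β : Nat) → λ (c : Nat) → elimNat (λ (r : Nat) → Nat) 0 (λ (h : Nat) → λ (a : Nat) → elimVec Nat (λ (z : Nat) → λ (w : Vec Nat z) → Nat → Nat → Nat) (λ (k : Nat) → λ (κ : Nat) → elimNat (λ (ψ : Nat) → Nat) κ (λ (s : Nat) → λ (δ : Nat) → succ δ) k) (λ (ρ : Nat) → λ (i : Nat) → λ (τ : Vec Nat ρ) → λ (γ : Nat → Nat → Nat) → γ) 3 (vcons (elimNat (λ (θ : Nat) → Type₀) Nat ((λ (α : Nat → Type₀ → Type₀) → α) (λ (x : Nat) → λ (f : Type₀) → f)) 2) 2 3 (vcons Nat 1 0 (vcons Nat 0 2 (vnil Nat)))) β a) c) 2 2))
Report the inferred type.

the term's type:
  Nat


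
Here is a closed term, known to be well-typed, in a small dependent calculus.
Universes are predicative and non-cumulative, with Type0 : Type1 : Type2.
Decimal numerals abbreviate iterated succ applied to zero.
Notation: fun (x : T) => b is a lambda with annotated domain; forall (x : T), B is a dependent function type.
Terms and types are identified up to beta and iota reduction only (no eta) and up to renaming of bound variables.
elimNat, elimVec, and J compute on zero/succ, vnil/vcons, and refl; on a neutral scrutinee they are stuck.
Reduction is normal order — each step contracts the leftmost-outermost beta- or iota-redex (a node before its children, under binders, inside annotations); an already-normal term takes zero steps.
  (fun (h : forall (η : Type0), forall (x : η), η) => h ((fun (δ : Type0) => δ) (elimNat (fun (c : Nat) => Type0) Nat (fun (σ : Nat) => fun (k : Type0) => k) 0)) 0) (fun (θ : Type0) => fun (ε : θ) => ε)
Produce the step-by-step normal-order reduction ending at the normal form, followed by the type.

normal-order reduction:
  (fun (h : forall (η : Type0), forall (x : η), η) => h ((fun (δ : Type0) => δ) (elimNat (fun (c : Nat) => Type0) Nat (fun (σ : Nat) => fun (k : Type0) => k) 0)) 0) (fun (θ : Type0) => fun (ε : θ) => ε)
  ~> (fun (h : Type0) => fun (η : h) => η) ((fun (x : Type0) => x) (elimNat (fun (δ : Nat) => Type0) Nat (fun (c : Nat) => fun (σ : Type0) => σ) 0)) 0
  ~> (fun (h : (fun (η : Type0) => η) (elimNat (fun (x : Nat) => Type0) Nat (fun (δ : Nat) => fun (c : Type0) => c) 0)) => h) 0
  ~> 0
the term's type:
  Nat


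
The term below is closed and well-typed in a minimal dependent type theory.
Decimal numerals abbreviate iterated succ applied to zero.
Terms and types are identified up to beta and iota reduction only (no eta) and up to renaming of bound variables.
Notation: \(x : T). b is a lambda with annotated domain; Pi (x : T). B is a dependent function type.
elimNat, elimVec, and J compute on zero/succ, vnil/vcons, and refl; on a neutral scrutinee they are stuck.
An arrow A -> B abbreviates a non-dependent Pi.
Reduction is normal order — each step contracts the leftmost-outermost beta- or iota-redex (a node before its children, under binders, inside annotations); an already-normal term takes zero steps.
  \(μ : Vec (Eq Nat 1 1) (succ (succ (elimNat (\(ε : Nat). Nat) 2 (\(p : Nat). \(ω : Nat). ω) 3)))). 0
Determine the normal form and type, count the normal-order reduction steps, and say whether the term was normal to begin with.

reduced normal form:
  \(μ : Vec (Eq Nat 1 1) 4). 0
the term's type:
  Vec (Eq Nat 1 1) 4 -> Nat
reduction steps (normal order): 10
already normal: no
first contracted redex: an elimNat iota-redex


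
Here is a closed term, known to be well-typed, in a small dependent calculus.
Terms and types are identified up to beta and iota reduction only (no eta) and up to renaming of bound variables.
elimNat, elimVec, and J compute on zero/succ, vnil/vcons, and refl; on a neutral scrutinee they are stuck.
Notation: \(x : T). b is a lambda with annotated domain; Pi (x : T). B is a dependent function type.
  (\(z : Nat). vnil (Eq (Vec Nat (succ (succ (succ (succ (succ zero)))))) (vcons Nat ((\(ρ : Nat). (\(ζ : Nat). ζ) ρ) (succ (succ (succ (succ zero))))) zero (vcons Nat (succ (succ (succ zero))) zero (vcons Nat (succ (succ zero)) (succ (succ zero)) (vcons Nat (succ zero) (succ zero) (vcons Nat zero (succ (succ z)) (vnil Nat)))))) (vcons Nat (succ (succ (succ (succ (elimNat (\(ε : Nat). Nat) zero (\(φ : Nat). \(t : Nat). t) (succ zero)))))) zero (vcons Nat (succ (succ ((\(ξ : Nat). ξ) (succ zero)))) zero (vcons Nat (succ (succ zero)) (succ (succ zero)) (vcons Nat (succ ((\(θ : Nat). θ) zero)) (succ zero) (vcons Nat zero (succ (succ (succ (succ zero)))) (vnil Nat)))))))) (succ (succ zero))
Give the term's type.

type:
  Vec (Eq (Vec Nat (succ (succ (succ (succ (succ zero)))))) (vcons Nat (succ (succ (succ (succ zero)))) zero (vcons Nat (succ (succ (succ zero))) zero (vcons Nat (succ (succ zero)) (succ (succ zero)) (vcons Nat (succ zero) (succ zero) (vcons Nat zero (succ (succ (succ (succ zero)))) (vnil Nat)))))) (vcons Nat (succ (succ (succ (succ zero)))) zero (vcons Nat (succ (succ (succ zero))) zero (vcons Nat (succ (succ zero)) (succ (succ zero)) (vcons Nat (succ zero) (succ zero) (vcons Nat zero (succ (succ (succ (succ zero)))) (vnil Nat))))))) zero
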